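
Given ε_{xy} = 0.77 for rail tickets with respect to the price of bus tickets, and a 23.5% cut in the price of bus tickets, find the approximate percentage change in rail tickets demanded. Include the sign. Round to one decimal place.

-18.1%

%ΔQ ≈ ε × %ΔP of bus tickets = 0.77 × (-23.5%) = -18.1%.
Demand for rail tickets falls by about 18.1%.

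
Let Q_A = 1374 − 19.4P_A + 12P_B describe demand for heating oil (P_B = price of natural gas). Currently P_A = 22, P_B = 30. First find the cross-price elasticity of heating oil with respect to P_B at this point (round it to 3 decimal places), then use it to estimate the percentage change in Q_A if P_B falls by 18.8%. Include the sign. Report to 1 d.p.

-5.2%

At P_A = 22, P_B = 30: Q_A = 1307.2.
∂Q_A/∂P_B = 12.
ε = (∂Q_A/∂P_B)(P_B/Q_A) = 12.0000 × 30/1307.2 ≈ 0.275.
%ΔQ_A ≈ ε × %ΔP_B = 0.275 × (-18.8%) = -5.2%.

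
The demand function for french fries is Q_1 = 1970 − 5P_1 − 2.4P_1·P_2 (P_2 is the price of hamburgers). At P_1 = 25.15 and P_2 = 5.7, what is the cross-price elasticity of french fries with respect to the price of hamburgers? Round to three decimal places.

At P_1 = 25.15 and P_2 = 5.7: Q_1 = 1500.198.
∂Q_1/∂P_2 = -2.4P_1 = -2.4(25.15) = -60.3600.
ε = (∂Q_1/∂P_2)(P_2/Q_1) = -60.3600 × (5.7/1500.198) ≈ -0.229.
ε < 0: complements.

-0.229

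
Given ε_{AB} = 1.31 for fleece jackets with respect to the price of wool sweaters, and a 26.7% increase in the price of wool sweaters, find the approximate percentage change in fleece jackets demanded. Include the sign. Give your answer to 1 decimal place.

35.0%

%ΔQ ≈ ε × %ΔP of wool sweaters = 1.31 × (26.7%) = 35.0%.
Demand for fleece jackets rises by about 35.0%.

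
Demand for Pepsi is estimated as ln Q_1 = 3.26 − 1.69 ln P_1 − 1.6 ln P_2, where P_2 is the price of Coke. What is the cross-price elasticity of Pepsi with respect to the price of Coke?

In a log-linear (constant-elasticity) demand function, the coefficient on ln P_2 is the cross-price elasticity.
ε = -1.60. Negative, so Pepsi and Coke are complements.

-1.60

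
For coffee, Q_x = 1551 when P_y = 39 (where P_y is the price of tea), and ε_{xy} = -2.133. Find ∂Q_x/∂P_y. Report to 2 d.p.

-84.83

ε = (∂Q_x/∂P_y)·(P_y/Q_x) ⇒ ∂Q_x/∂P_y = ε·Q_x/P_y = -2.133 × 1551/39 ≈ -84.83.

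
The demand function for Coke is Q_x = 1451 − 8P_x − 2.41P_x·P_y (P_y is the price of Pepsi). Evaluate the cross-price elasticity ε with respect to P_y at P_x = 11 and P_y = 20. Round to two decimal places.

-0.64

At P_x = 11 and P_y = 20: Q_x = 832.8.
∂Q_x/∂P_y = -2.41P_x = -2.41(11) = -26.5100.
ε = (∂Q_x/∂P_y)(P_y/Q_x) = -26.5100 × (20/832.8) ≈ -0.64.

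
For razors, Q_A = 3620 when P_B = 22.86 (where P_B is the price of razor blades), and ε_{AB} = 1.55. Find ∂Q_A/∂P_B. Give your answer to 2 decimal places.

245.45

ε = (∂Q_A/∂P_B)·(P_B/Q_A) ⇒ ∂Q_A/∂P_B = ε·Q_A/P_B = 1.55 × 3620/22.86 ≈ 245.45.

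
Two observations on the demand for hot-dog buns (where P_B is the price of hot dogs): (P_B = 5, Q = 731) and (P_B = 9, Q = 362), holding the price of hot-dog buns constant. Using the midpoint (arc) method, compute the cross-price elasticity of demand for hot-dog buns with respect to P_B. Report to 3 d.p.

ΔQ_A = 362 − 731 = -369; ΔP_B = 9 − 5 = 4.
Midpoints: Q̄_A = 546.5, P̄_B = 7.00.
ε = (ΔQ_A/Q̄_A)/(ΔP_B/P̄_B) = (-369/546.5)/(4/7.00) ≈ -1.182.
ε < 0: hot-dog buns and hot dogs are complements.

-1.182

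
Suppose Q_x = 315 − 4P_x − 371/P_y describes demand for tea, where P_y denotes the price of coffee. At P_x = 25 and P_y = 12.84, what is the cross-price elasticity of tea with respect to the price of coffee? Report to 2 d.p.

0.16

At P_x = 25 and P_y = 12.84: Q_x = 186.106.
∂Q_x/∂P_y = 371/P_y² = 2.2503.
ε = (∂Q_x/∂P_y)(P_y/Q_x) = 2.2503 × (12.84/186.106) ≈ 0.16.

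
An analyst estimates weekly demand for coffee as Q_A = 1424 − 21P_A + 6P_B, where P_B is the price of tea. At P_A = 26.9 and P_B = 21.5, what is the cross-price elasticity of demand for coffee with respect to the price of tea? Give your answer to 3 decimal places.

0.131

At P_A = 26.9 and P_B = 21.5: Q_A = 988.1.
∂Q_A/∂P_B = 6.
ε = (∂Q_A/∂P_B)(P_B/Q_A) = 6 × (21.5/988.1) ≈ 0.131.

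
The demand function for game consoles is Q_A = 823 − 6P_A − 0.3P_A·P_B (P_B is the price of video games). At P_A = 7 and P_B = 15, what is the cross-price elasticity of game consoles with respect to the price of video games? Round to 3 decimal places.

-0.042

At P_A = 7 and P_B = 15: Q_A = 749.5.
∂Q_A/∂P_B = -0.3P_A = -0.3(7) = -2.1000.
ε = (∂Q_A/∂P_B)(P_B/Q_A) = -2.1000 × (15/749.5) ≈ -0.042.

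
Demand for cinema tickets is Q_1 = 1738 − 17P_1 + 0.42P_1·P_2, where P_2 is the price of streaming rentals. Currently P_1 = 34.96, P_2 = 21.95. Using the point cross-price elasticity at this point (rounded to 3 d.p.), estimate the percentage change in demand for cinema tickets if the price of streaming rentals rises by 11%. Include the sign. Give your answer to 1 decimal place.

At P_1 = 34.96, P_2 = 21.95: Q_1 = 1465.976.
∂Q_1/∂P_2 = 0.42P_1 = 14.6832.
ε = (∂Q_1/∂P_2)(P_2/Q_1) = 14.6832 × 21.95/1465.976 ≈ 0.220.
%ΔQ_1 ≈ ε × %ΔP_2 = 0.220 × (11%) = 2.4%.

2.4%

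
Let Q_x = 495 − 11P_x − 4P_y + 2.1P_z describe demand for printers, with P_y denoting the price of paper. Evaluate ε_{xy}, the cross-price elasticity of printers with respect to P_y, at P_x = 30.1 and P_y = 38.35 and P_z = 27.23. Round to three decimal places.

-2.266

At P_x = 30.1 and P_y = 38.35 and P_z = 27.23: Q_x = 67.683.
∂Q_x/∂P_y = -4.
ε = (∂Q_x/∂P_y)(P_y/Q_x) = -4 × (38.35/67.683) ≈ -2.266.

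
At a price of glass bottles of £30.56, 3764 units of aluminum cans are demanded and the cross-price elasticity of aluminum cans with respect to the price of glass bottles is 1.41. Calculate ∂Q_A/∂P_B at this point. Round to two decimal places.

173.67

ε = (∂Q_A/∂P_B)·(P_B/Q_A) ⇒ ∂Q_A/∂P_B = ε·Q_A/P_B = 1.41 × 3764/30.56 ≈ 173.67.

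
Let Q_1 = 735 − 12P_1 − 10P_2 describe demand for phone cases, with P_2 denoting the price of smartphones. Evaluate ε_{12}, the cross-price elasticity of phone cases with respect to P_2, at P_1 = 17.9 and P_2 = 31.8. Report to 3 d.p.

-1.573

At P_1 = 17.9 and P_2 = 31.8: Q_1 = 202.2.
∂Q_1/∂P_2 = -10.
ε = (∂Q_1/∂P_2)(P_2/Q_1) = -10 × (31.8/202.2) ≈ -1.573.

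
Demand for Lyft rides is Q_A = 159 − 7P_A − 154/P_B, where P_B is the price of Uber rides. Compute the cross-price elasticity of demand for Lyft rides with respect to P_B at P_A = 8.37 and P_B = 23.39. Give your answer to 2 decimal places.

At P_A = 8.37 and P_B = 23.39: Q_A = 93.826.
∂Q_A/∂P_B = 154/P_B² = 0.2815.
ε = (∂Q_A/∂P_B)(P_B/Q_A) = 0.2815 × (23.39/93.826) ≈ 0.07.

0.07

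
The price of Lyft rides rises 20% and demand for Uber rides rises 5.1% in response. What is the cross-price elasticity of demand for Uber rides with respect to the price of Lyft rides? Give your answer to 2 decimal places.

0.26

ε = (%ΔQ of Uber rides) / (%ΔP of Lyft rides) = (5.1%) / (20%) ≈ 0.26.
Positive cross-price elasticity: substitutes.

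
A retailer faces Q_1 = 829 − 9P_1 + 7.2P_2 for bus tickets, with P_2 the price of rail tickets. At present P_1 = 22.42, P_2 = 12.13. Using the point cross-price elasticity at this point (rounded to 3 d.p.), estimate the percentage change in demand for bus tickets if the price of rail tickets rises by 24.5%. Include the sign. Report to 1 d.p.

At P_1 = 22.42, P_2 = 12.13: Q_1 = 714.556.
∂Q_1/∂P_2 = 7.2.
ε = (∂Q_1/∂P_2)(P_2/Q_1) = 7.2000 × 12.13/714.556 ≈ 0.122.
%ΔQ_1 ≈ ε × %ΔP_2 = 0.122 × (24.5%) = 3.0%.

3.0%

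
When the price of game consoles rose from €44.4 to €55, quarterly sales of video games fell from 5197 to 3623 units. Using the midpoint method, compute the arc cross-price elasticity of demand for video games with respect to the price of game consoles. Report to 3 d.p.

-1.673

ΔQ_A = 3623 − 5197 = -1574; ΔP_B = 55 − 44.4 = 10.6.
Midpoints: Q̄_A = 4410.0, P̄_B = 49.70.
ε = (ΔQ_A/Q̄_A)/(ΔP_B/P̄_B) = (-1574/4410.0)/(10.6/49.70) ≈ -1.673.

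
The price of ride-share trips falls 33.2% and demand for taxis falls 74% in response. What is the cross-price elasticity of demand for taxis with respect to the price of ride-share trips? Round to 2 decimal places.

ε = (%ΔQ of taxis) / (%ΔP of ride-share trips) = (-74%) / (-33.2%) ≈ 2.23.
Positive cross-price elasticity: substitutes.

2.23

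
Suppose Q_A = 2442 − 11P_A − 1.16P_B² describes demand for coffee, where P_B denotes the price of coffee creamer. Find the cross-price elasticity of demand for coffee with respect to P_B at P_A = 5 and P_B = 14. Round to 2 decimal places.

-0.21

At P_A = 5 and P_B = 14: Q_A = 2159.64.
∂Q_A/∂P_B = -2.32P_B = -2.32(14) = -32.4800.
ε = (∂Q_A/∂P_B)(P_B/Q_A) = -32.4800 × (14/2159.64) ≈ -0.21.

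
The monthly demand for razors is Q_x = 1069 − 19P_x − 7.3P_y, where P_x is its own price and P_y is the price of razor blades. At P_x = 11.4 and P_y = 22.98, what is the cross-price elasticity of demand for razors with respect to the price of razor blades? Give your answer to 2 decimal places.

-0.25

At P_x = 11.4 and P_y = 22.98: Q_x = 684.646.
∂Q_x/∂P_y = -7.3.
ε = (∂Q_x/∂P_y)(P_y/Q_x) = -7.3 × (22.98/684.646) ≈ -0.25.
Since ε < 0, razors and razor blades are complements.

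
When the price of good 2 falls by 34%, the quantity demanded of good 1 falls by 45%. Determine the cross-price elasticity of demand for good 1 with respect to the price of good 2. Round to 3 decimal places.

ε = (%ΔQ of good 1) / (%ΔP of good 2) = (-45%) / (-34%) ≈ 1.324.
Positive cross-price elasticity: substitutes.

1.324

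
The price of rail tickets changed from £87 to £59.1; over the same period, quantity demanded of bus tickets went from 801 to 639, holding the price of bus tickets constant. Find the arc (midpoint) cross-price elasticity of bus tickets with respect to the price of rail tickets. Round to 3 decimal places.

0.589

ΔQ_A = 639 − 801 = -162; ΔP_B = 59.1 − 87 = -27.9.
Midpoints: Q̄_A = 720.0, P̄_B = 73.05.
ε = (ΔQ_A/Q̄_A)/(ΔP_B/P̄_B) = (-162/720.0)/(-27.9/73.05) ≈ 0.589.
ε > 0: bus tickets and rail tickets are substitutes.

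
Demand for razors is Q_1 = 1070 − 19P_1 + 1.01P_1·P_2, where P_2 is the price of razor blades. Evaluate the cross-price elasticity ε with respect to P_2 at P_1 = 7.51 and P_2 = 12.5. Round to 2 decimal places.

0.09

At P_1 = 7.51 and P_2 = 12.5: Q_1 = 1022.124.
∂Q_1/∂P_2 = 1.01P_1 = 1.01(7.51) = 7.5851.
ε = (∂Q_1/∂P_2)(P_2/Q_1) = 7.5851 × (12.5/1022.124) ≈ 0.09.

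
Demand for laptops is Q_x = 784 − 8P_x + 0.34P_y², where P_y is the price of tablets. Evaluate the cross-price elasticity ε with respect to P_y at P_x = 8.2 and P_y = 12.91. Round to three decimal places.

0.146

At P_x = 8.2 and P_y = 12.91: Q_x = 775.067.
∂Q_x/∂P_y = 0.68P_y = 0.68(12.91) = 8.7788.
ε = (∂Q_x/∂P_y)(P_y/Q_x) = 8.7788 × (12.91/775.067) ≈ 0.146.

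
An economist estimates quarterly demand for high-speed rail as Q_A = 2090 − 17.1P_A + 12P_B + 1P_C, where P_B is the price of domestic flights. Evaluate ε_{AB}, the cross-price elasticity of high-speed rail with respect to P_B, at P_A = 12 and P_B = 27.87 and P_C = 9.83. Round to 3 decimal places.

At P_A = 12 and P_B = 27.87 and P_C = 9.83: Q_A = 2229.07.
∂Q_A/∂P_B = 12.
ε = (∂Q_A/∂P_B)(P_B/Q_A) = 12 × (27.87/2229.07) ≈ 0.150.
Since ε > 0, high-speed rail and domestic flights are substitutes.

0.150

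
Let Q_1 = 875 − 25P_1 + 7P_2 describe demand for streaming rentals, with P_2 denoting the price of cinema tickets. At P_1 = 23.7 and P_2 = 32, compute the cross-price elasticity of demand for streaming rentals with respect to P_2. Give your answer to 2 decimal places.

At P_1 = 23.7 and P_2 = 32: Q_1 = 506.5.
∂Q_1/∂P_2 = 7.
ε = (∂Q_1/∂P_2)(P_2/Q_1) = 7 × (32/506.5) ≈ 0.44.
Since ε > 0, streaming rentals and cinema tickets are substitutes.

0.44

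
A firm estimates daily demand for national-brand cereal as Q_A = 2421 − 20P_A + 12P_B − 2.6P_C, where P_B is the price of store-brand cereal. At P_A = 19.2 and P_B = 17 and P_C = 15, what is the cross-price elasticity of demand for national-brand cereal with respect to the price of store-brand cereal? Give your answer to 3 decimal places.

0.093

At P_A = 19.2 and P_B = 17 and P_C = 15: Q_A = 2202.
∂Q_A/∂P_B = 12.
ε = (∂Q_A/∂P_B)(P_B/Q_A) = 12 × (17/2202) ≈ 0.093.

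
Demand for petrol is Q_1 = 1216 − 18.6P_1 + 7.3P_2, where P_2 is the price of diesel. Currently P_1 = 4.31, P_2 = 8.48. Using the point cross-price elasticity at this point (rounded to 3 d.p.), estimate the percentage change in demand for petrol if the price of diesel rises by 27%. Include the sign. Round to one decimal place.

At P_1 = 4.31, P_2 = 8.48: Q_1 = 1197.738.
∂Q_1/∂P_2 = 7.3.
ε = (∂Q_1/∂P_2)(P_2/Q_1) = 7.3000 × 8.48/1197.738 ≈ 0.052.
%ΔQ_1 ≈ ε × %ΔP_2 = 0.052 × (27%) = 1.4%.

1.4%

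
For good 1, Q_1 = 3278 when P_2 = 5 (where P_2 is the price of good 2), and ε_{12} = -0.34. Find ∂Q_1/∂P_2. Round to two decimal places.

ε = (∂Q_1/∂P_2)·(P_2/Q_1) ⇒ ∂Q_1/∂P_2 = ε·Q_1/P_2 = -0.34 × 3278/5 ≈ -222.90.

-222.90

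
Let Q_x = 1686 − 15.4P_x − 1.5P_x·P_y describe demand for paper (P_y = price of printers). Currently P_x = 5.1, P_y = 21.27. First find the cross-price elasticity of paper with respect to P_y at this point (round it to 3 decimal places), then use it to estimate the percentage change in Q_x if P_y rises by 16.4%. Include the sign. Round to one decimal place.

At P_x = 5.1, P_y = 21.27: Q_x = 1444.745.
∂Q_x/∂P_y = -1.5P_x = -7.6500.
ε = (∂Q_x/∂P_y)(P_y/Q_x) = -7.6500 × 21.27/1444.745 ≈ -0.113.
%ΔQ_x ≈ ε × %ΔP_y = -0.113 × (16.4%) = -1.9%.

-1.9%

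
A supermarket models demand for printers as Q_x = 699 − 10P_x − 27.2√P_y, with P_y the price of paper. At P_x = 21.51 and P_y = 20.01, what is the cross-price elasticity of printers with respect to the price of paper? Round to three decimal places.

-0.168

At P_x = 21.51 and P_y = 20.01: Q_x = 362.227.
∂Q_x/∂P_y = -27.2/(2√P_y) = -27.2/(2√20.01) = -3.0403.
ε = (∂Q_x/∂P_y)(P_y/Q_x) = -3.0403 × (20.01/362.227) ≈ -0.168.
ε < 0: complements.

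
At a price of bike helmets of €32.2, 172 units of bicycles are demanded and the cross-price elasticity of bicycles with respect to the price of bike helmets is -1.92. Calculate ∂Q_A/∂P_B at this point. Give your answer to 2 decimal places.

ε = (∂Q_A/∂P_B)·(P_B/Q_A) ⇒ ∂Q_A/∂P_B = ε·Q_A/P_B = -1.92 × 172/32.2 ≈ -10.26.

-10.26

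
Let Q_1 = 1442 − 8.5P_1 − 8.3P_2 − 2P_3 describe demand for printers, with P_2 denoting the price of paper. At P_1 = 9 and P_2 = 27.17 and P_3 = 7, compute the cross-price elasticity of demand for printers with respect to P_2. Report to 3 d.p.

-0.200

At P_1 = 9 and P_2 = 27.17 and P_3 = 7: Q_1 = 1125.989.
∂Q_1/∂P_2 = -8.3.
ε = (∂Q_1/∂P_2)(P_2/Q_1) = -8.3 × (27.17/1125.989) ≈ -0.200.
Since ε < 0, printers and paper are complements.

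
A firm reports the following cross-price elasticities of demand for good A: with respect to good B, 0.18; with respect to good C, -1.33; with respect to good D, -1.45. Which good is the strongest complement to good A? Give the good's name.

Complements have ε < 0. The most negative value is -1.45 (good D).

good D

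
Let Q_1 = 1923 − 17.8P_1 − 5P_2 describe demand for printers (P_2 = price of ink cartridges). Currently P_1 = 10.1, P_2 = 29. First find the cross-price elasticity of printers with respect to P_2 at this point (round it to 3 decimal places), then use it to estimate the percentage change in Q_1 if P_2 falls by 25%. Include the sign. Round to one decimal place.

At P_1 = 10.1, P_2 = 29: Q_1 = 1598.22.
∂Q_1/∂P_2 = -5.
ε = (∂Q_1/∂P_2)(P_2/Q_1) = -5.0000 × 29/1598.22 ≈ -0.091.
%ΔQ_1 ≈ ε × %ΔP_2 = -0.091 × (-25%) = 2.3%.

2.3%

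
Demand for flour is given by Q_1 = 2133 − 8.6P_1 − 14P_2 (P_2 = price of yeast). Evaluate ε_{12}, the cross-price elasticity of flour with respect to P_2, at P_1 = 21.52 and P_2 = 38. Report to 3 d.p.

At P_1 = 21.52 and P_2 = 38: Q_1 = 1415.928.
∂Q_1/∂P_2 = -14.
ε = (∂Q_1/∂P_2)(P_2/Q_1) = -14 × (38/1415.928) ≈ -0.376.

-0.376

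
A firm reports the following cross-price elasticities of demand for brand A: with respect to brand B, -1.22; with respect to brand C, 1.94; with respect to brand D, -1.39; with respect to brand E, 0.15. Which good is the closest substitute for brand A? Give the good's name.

Substitutes have ε > 0. Among the positive values, 1.94 (brand C) is largest.

brand C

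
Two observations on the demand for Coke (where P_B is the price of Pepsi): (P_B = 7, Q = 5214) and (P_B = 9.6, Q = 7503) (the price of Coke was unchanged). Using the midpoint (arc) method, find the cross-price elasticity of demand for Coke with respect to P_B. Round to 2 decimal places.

1.15

ΔQ_A = 7503 − 5214 = 2289; ΔP_B = 9.6 − 7 = 2.6.
Midpoints: Q̄_A = 6358.5, P̄_B = 8.30.
ε = (ΔQ_A/Q̄_A)/(ΔP_B/P̄_B) = (2289/6358.5)/(2.6/8.30) ≈ 1.15.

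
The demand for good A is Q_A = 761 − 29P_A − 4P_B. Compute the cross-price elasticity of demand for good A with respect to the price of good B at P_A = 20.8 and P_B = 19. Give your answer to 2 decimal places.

At P_A = 20.8 and P_B = 19: Q_A = 81.8.
∂Q_A/∂P_B = -4.
ε = (∂Q_A/∂P_B)(P_B/Q_A) = -4 × (19/81.8) ≈ -0.93.
Since ε < 0, good A and good B are complements.

-0.93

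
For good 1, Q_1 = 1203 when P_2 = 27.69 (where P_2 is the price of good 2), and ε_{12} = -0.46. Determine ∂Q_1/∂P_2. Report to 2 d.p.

ε = (∂Q_1/∂P_2)·(P_2/Q_1) ⇒ ∂Q_1/∂P_2 = ε·Q_1/P_2 = -0.46 × 1203/27.69 ≈ -19.98.

-19.98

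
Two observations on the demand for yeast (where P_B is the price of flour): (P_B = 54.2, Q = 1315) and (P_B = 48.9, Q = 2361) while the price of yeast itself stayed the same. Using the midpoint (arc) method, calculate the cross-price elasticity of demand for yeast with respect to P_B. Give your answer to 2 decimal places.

ΔQ_A = 2361 − 1315 = 1046; ΔP_B = 48.9 − 54.2 = -5.3.
Midpoints: Q̄_A = 1838.0, P̄_B = 51.55.
ε = (ΔQ_A/Q̄_A)/(ΔP_B/P̄_B) = (1046/1838.0)/(-5.3/51.55) ≈ -5.54.

-5.54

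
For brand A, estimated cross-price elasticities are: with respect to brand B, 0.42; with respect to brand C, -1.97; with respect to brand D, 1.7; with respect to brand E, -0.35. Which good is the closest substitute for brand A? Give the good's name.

brand D

Substitutes have ε > 0. Among the positive values, 1.7 (brand D) is largest.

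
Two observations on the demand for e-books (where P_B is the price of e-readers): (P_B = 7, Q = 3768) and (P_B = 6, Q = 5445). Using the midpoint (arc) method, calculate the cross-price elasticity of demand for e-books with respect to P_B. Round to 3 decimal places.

-2.366

ΔQ_A = 5445 − 3768 = 1677; ΔP_B = 6 − 7 = -1.
Midpoints: Q̄_A = 4606.5, P̄_B = 6.50.
ε = (ΔQ_A/Q̄_A)/(ΔP_B/P̄_B) = (1677/4606.5)/(-1/6.50) ≈ -2.366.
ε < 0: e-books and e-readers are complements.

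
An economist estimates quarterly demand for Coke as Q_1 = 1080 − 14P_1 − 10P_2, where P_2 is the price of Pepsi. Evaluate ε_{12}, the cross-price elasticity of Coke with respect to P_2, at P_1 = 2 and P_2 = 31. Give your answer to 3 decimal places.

-0.418

At P_1 = 2 and P_2 = 31: Q_1 = 742.
∂Q_1/∂P_2 = -10.
ε = (∂Q_1/∂P_2)(P_2/Q_1) = -10 × (31/742) ≈ -0.418.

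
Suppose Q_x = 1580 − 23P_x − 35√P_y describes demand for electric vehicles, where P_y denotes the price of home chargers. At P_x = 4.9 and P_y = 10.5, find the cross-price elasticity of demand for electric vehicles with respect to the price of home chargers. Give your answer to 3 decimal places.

At P_x = 4.9 and P_y = 10.5: Q_x = 1353.887.
∂Q_x/∂P_y = -35/(2√P_y) = -35/(2√10.5) = -5.4006.
ε = (∂Q_x/∂P_y)(P_y/Q_x) = -5.4006 × (10.5/1353.887) ≈ -0.042.
ε < 0: complements.

-0.042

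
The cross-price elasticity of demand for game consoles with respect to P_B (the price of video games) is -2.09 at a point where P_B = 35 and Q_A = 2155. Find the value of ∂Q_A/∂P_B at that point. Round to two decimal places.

ε = (∂Q_A/∂P_B)·(P_B/Q_A) ⇒ ∂Q_A/∂P_B = ε·Q_A/P_B = -2.09 × 2155/35 ≈ -128.68.

-128.68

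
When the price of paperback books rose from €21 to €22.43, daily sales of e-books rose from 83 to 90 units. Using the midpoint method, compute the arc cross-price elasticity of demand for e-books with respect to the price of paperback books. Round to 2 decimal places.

ΔQ_A = 90 − 83 = 7; ΔP_B = 22.43 − 21 = 1.43.
Midpoints: Q̄_A = 86.5, P̄_B = 21.71.
ε = (ΔQ_A/Q̄_A)/(ΔP_B/P̄_B) = (7/86.5)/(1.43/21.71) ≈ 1.23.

1.23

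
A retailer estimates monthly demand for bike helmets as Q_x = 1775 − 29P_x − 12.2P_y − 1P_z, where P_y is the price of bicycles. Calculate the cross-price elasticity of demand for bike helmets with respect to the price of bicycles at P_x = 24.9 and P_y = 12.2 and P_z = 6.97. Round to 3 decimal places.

-0.166

At P_x = 24.9 and P_y = 12.2 and P_z = 6.97: Q_x = 897.09.
∂Q_x/∂P_y = -12.2.
ε = (∂Q_x/∂P_y)(P_y/Q_x) = -12.2 × (12.2/897.09) ≈ -0.166.
Since ε < 0, bike helmets and bicycles are complements.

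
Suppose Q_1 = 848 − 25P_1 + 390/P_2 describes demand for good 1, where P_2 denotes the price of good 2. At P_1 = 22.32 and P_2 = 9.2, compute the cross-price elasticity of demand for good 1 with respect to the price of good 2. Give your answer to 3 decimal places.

At P_1 = 22.32 and P_2 = 9.2: Q_1 = 332.391.
∂Q_1/∂P_2 = −390/P_2² = -4.6078.
ε = (∂Q_1/∂P_2)(P_2/Q_1) = -4.6078 × (9.2/332.391) ≈ -0.128.
ε < 0: complements.

-0.128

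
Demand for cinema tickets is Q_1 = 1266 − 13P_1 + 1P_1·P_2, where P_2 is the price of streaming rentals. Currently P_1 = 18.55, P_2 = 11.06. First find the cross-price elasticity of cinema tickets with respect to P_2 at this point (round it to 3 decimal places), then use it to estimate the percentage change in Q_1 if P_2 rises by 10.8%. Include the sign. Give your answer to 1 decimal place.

At P_1 = 18.55, P_2 = 11.06: Q_1 = 1230.013.
∂Q_1/∂P_2 = 1P_1 = 18.5500.
ε = (∂Q_1/∂P_2)(P_2/Q_1) = 18.5500 × 11.06/1230.013 ≈ 0.167.
%ΔQ_1 ≈ ε × %ΔP_2 = 0.167 × (10.8%) = 1.8%.

1.8%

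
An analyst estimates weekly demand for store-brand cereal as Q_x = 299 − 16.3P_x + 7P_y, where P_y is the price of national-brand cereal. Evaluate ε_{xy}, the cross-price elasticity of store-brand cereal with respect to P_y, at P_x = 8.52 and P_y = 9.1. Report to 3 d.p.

0.285

At P_x = 8.52 and P_y = 9.1: Q_x = 223.824.
∂Q_x/∂P_y = 7.
ε = (∂Q_x/∂P_y)(P_y/Q_x) = 7 × (9.1/223.824) ≈ 0.285.
Since ε > 0, store-brand cereal and national-brand cereal are substitutes.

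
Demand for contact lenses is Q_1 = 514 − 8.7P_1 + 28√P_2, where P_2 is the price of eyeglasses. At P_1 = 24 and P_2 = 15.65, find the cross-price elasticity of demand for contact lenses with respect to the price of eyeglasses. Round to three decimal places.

0.133

At P_1 = 24 and P_2 = 15.65: Q_1 = 415.968.
∂Q_1/∂P_2 = 28/(2√P_2) = 28/(2√15.65) = 3.5389.
ε = (∂Q_1/∂P_2)(P_2/Q_1) = 3.5389 × (15.65/415.968) ≈ 0.133.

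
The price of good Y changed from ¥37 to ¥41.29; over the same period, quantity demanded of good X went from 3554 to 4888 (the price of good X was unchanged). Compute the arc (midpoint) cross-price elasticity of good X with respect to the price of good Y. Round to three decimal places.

ΔQ_X = 4888 − 3554 = 1334; ΔP_Y = 41.29 − 37 = 4.29.
Midpoints: Q̄_X = 4221.0, P̄_Y = 39.14.
ε = (ΔQ_X/Q̄_X)/(ΔP_Y/P̄_Y) = (1334/4221.0)/(4.29/39.14) ≈ 2.884.
ε > 0: good X and good Y are substitutes.

2.884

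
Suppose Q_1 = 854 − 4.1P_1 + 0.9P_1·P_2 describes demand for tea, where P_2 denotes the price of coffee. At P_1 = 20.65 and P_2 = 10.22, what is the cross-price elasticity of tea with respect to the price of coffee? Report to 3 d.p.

At P_1 = 20.65 and P_2 = 10.22: Q_1 = 959.274.
∂Q_1/∂P_2 = 0.9P_1 = 0.9(20.65) = 18.5850.
ε = (∂Q_1/∂P_2)(P_2/Q_1) = 18.5850 × (10.22/959.274) ≈ 0.198.

0.198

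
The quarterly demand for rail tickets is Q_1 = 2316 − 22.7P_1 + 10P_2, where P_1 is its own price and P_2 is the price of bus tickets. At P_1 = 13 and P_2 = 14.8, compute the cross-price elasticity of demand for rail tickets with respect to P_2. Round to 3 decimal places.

At P_1 = 13 and P_2 = 14.8: Q_1 = 2168.9.
∂Q_1/∂P_2 = 10.
ε = (∂Q_1/∂P_2)(P_2/Q_1) = 10 × (14.8/2168.9) ≈ 0.068.

0.068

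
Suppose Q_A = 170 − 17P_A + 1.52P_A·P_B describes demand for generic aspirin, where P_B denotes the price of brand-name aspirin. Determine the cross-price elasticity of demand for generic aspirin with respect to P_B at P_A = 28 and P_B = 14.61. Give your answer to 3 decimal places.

1.969

At P_A = 28 and P_B = 14.61: Q_A = 315.802.
∂Q_A/∂P_B = 1.52P_A = 1.52(28) = 42.5600.
ε = (∂Q_A/∂P_B)(P_B/Q_A) = 42.5600 × (14.61/315.802) ≈ 1.969.
ε > 0: substitutes.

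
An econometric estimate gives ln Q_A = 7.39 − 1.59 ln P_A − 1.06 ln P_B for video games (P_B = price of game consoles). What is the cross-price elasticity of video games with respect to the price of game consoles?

In a log-linear (constant-elasticity) demand function, the coefficient on ln P_B is the cross-price elasticity.
ε = -1.06. Negative, so video games and game consoles are complements.

-1.06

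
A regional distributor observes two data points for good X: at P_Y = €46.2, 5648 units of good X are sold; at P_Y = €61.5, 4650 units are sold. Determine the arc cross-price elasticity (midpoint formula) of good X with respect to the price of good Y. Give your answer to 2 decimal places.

-0.68

ΔQ_X = 4650 − 5648 = -998; ΔP_Y = 61.5 − 46.2 = 15.3.
Midpoints: Q̄_X = 5149.0, P̄_Y = 53.85.
ε = (ΔQ_X/Q̄_X)/(ΔP_Y/P̄_Y) = (-998/5149.0)/(15.3/53.85) ≈ -0.68.
ε < 0: good X and good Y are complements.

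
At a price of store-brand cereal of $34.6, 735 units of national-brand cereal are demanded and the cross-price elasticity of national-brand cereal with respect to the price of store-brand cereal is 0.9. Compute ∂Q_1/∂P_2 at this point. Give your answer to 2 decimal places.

ε = (∂Q_1/∂P_2)·(P_2/Q_1) ⇒ ∂Q_1/∂P_2 = ε·Q_1/P_2 = 0.9 × 735/34.6 ≈ 19.12.

19.12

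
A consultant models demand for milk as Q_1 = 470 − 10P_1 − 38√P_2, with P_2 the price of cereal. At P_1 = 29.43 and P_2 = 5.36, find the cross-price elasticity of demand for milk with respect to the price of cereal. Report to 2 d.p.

-0.50

At P_1 = 29.43 and P_2 = 5.36: Q_1 = 87.724.
∂Q_1/∂P_2 = -38/(2√P_2) = -38/(2√5.36) = -8.2068.
ε = (∂Q_1/∂P_2)(P_2/Q_1) = -8.2068 × (5.36/87.724) ≈ -0.50.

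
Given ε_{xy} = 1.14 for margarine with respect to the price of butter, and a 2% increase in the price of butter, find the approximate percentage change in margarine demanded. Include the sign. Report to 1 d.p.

%ΔQ ≈ ε × %ΔP of butter = 1.14 × (2%) = 2.3%.

2.3%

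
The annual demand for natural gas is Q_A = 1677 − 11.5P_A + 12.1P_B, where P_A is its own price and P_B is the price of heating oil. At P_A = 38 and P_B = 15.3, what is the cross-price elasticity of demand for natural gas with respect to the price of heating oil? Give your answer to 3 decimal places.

0.130

At P_A = 38 and P_B = 15.3: Q_A = 1425.13.
∂Q_A/∂P_B = 12.1.
ε = (∂Q_A/∂P_B)(P_B/Q_A) = 12.1 × (15.3/1425.13) ≈ 0.130.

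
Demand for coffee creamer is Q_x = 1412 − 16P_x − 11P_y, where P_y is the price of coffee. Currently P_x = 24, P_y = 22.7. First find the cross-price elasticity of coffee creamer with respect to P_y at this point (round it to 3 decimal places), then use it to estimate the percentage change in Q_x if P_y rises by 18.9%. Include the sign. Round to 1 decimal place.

At P_x = 24, P_y = 22.7: Q_x = 778.3.
∂Q_x/∂P_y = -11.
ε = (∂Q_x/∂P_y)(P_y/Q_x) = -11.0000 × 22.7/778.3 ≈ -0.321.
%ΔQ_x ≈ ε × %ΔP_y = -0.321 × (18.9%) = -6.1%.

-6.1%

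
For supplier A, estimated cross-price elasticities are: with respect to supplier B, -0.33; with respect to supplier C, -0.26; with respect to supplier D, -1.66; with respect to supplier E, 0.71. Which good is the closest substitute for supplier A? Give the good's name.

supplier E

Substitutes have ε > 0. Among the positive values, 0.71 (supplier E) is largest.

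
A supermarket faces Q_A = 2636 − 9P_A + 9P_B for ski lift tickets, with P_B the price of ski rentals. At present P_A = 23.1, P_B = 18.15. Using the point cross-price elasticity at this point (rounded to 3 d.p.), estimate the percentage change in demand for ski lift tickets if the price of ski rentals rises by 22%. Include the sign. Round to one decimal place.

At P_A = 23.1, P_B = 18.15: Q_A = 2591.45.
∂Q_A/∂P_B = 9.
ε = (∂Q_A/∂P_B)(P_B/Q_A) = 9.0000 × 18.15/2591.45 ≈ 0.063.
%ΔQ_A ≈ ε × %ΔP_B = 0.063 × (22%) = 1.4%.

1.4%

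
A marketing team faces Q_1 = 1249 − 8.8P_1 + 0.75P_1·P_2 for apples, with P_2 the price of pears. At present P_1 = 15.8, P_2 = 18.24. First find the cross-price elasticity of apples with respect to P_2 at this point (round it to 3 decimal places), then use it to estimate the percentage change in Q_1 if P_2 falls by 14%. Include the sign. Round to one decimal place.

At P_1 = 15.8, P_2 = 18.24: Q_1 = 1326.104.
∂Q_1/∂P_2 = 0.75P_1 = 11.8500.
ε = (∂Q_1/∂P_2)(P_2/Q_1) = 11.8500 × 18.24/1326.104 ≈ 0.163.
%ΔQ_1 ≈ ε × %ΔP_2 = 0.163 × (-14%) = -2.3%.

-2.3%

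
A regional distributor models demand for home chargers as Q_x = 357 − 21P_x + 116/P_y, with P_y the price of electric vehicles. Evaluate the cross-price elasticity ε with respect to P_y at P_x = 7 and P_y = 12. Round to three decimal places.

-0.044

At P_x = 7 and P_y = 12: Q_x = 219.667.
∂Q_x/∂P_y = −116/P_y² = -0.8056.
ε = (∂Q_x/∂P_y)(P_y/Q_x) = -0.8056 × (12/219.667) ≈ -0.044.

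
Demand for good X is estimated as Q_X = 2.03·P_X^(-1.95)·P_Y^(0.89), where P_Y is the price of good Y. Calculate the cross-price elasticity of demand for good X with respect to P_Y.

In a log-linear (constant-elasticity) demand function, the coefficient on the exponent of P_Y is the cross-price elasticity.
ε = 0.89. Positive, so good X and good Y are substitutes.

0.89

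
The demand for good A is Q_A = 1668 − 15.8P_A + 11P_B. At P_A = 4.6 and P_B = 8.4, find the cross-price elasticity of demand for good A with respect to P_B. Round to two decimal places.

0.05

At P_A = 4.6 and P_B = 8.4: Q_A = 1687.72.
∂Q_A/∂P_B = 11.
ε = (∂Q_A/∂P_B)(P_B/Q_A) = 11 × (8.4/1687.72) ≈ 0.05.
Since ε > 0, good A and good B are substitutes.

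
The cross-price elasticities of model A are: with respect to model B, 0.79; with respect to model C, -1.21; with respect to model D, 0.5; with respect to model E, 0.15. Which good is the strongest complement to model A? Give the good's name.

model C

Complements have ε < 0. The most negative value is -1.21 (model C).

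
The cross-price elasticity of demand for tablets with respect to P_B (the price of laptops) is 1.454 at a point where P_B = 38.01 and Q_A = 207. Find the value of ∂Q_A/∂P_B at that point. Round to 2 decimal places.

ε = (∂Q_A/∂P_B)·(P_B/Q_A) ⇒ ∂Q_A/∂P_B = ε·Q_A/P_B = 1.454 × 207/38.01 ≈ 7.92.

7.92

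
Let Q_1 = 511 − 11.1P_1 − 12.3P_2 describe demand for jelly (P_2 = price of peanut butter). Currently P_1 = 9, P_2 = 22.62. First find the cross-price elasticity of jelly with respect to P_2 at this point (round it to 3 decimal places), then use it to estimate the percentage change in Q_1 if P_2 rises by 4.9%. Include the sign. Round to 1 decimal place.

At P_1 = 9, P_2 = 22.62: Q_1 = 132.874.
∂Q_1/∂P_2 = -12.3.
ε = (∂Q_1/∂P_2)(P_2/Q_1) = -12.3000 × 22.62/132.874 ≈ -2.094.
%ΔQ_1 ≈ ε × %ΔP_2 = -2.094 × (4.9%) = -10.3%.

-10.3%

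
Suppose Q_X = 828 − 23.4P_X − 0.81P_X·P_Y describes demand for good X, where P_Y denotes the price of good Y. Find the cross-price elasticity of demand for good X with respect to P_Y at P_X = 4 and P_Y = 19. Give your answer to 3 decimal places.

-0.091

At P_X = 4 and P_Y = 19: Q_X = 672.84.
∂Q_X/∂P_Y = -0.81P_X = -0.81(4) = -3.2400.
ε = (∂Q_X/∂P_Y)(P_Y/Q_X) = -3.2400 × (19/672.84) ≈ -0.091.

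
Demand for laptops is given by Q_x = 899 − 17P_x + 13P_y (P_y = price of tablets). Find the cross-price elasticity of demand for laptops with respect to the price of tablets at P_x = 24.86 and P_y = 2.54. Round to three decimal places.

At P_x = 24.86 and P_y = 2.54: Q_x = 509.4.
∂Q_x/∂P_y = 13.
ε = (∂Q_x/∂P_y)(P_y/Q_x) = 13 × (2.54/509.4) ≈ 0.065.
Since ε > 0, laptops and tablets are substitutes.

0.065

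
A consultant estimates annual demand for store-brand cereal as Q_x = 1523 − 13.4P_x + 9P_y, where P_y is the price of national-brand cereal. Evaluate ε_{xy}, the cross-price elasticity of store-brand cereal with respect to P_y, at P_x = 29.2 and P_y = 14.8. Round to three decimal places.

At P_x = 29.2 and P_y = 14.8: Q_x = 1264.92.
∂Q_x/∂P_y = 9.
ε = (∂Q_x/∂P_y)(P_y/Q_x) = 9 × (14.8/1264.92) ≈ 0.105.

0.105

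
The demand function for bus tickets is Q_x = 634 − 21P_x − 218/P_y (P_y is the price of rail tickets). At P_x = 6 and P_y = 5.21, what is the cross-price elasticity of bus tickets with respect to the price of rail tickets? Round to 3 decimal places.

At P_x = 6 and P_y = 5.21: Q_x = 466.157.
∂Q_x/∂P_y = 218/P_y² = 8.0312.
ε = (∂Q_x/∂P_y)(P_y/Q_x) = 8.0312 × (5.21/466.157) ≈ 0.090.
ε > 0: substitutes.

0.090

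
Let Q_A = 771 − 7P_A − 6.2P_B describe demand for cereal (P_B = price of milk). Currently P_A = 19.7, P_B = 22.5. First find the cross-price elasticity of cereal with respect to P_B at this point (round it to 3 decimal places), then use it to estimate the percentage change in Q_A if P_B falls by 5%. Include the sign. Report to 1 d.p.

At P_A = 19.7, P_B = 22.5: Q_A = 493.6.
∂Q_A/∂P_B = -6.2.
ε = (∂Q_A/∂P_B)(P_B/Q_A) = -6.2000 × 22.5/493.6 ≈ -0.283.
%ΔQ_A ≈ ε × %ΔP_B = -0.283 × (-5%) = 1.4%.

1.4%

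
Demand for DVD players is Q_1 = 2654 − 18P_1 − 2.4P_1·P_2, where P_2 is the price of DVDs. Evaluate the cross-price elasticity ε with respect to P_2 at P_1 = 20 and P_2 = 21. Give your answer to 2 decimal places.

At P_1 = 20 and P_2 = 21: Q_1 = 1286.
∂Q_1/∂P_2 = -2.4P_1 = -2.4(20) = -48.0000.
ε = (∂Q_1/∂P_2)(P_2/Q_1) = -48.0000 × (21/1286) ≈ -0.78.
ε < 0: complements.

-0.78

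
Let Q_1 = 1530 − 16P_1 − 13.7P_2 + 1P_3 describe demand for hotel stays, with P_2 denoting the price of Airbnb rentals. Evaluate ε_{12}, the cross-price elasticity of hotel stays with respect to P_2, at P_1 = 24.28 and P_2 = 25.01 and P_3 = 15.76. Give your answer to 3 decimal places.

-0.421

At P_1 = 24.28 and P_2 = 25.01 and P_3 = 15.76: Q_1 = 814.643.
∂Q_1/∂P_2 = -13.7.
ε = (∂Q_1/∂P_2)(P_2/Q_1) = -13.7 × (25.01/814.643) ≈ -0.421.
Since ε < 0, hotel stays and Airbnb rentals are complements.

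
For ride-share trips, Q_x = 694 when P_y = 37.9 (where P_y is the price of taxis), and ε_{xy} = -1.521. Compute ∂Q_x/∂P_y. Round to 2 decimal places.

ε = (∂Q_x/∂P_y)·(P_y/Q_x) ⇒ ∂Q_x/∂P_y = ε·Q_x/P_y = -1.521 × 694/37.9 ≈ -27.85.

-27.85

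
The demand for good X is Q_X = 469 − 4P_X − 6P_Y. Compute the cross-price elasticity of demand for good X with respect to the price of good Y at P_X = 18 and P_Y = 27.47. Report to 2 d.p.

At P_X = 18 and P_Y = 27.47: Q_X = 232.18.
∂Q_X/∂P_Y = -6.
ε = (∂Q_X/∂P_Y)(P_Y/Q_X) = -6 × (27.47/232.18) ≈ -0.71.

-0.71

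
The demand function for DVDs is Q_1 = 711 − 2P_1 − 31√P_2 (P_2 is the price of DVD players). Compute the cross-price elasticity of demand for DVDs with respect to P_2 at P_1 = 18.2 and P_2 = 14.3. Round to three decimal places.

At P_1 = 18.2 and P_2 = 14.3: Q_1 = 557.372.
∂Q_1/∂P_2 = -31/(2√P_2) = -31/(2√14.3) = -4.0989.
ε = (∂Q_1/∂P_2)(P_2/Q_1) = -4.0989 × (14.3/557.372) ≈ -0.105.
ε < 0: complements.

-0.105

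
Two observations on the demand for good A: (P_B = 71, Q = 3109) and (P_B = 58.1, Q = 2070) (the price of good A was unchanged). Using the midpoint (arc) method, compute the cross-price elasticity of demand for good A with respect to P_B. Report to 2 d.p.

ΔQ_A = 2070 − 3109 = -1039; ΔP_B = 58.1 − 71 = -12.9.
Midpoints: Q̄_A = 2589.5, P̄_B = 64.55.
ε = (ΔQ_A/Q̄_A)/(ΔP_B/P̄_B) = (-1039/2589.5)/(-12.9/64.55) ≈ 2.01.

2.01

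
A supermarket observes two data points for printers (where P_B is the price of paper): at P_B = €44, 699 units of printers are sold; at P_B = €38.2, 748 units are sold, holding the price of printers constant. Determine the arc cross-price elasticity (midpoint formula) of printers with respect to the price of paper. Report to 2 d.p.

-0.48

ΔQ_A = 748 − 699 = 49; ΔP_B = 38.2 − 44 = -5.8.
Midpoints: Q̄_A = 723.5, P̄_B = 41.10.
ε = (ΔQ_A/Q̄_A)/(ΔP_B/P̄_B) = (49/723.5)/(-5.8/41.10) ≈ -0.48.
ε < 0: printers and paper are complements.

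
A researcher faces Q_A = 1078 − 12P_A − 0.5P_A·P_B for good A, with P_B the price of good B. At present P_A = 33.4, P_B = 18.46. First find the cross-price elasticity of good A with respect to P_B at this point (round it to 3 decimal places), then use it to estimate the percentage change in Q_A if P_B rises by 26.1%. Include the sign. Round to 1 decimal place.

At P_A = 33.4, P_B = 18.46: Q_A = 368.918.
∂Q_A/∂P_B = -0.5P_A = -16.7000.
ε = (∂Q_A/∂P_B)(P_B/Q_A) = -16.7000 × 18.46/368.918 ≈ -0.836.
%ΔQ_A ≈ ε × %ΔP_B = -0.836 × (26.1%) = -21.8%.

-21.8%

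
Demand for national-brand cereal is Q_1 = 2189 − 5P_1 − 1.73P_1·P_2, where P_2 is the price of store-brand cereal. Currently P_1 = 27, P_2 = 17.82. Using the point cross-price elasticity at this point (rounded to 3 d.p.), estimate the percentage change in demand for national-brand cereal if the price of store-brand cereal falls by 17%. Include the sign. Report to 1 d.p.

At P_1 = 27, P_2 = 17.82: Q_1 = 1221.628.
∂Q_1/∂P_2 = -1.73P_1 = -46.7100.
ε = (∂Q_1/∂P_2)(P_2/Q_1) = -46.7100 × 17.82/1221.628 ≈ -0.681.
%ΔQ_1 ≈ ε × %ΔP_2 = -0.681 × (-17%) = 11.6%.

11.6%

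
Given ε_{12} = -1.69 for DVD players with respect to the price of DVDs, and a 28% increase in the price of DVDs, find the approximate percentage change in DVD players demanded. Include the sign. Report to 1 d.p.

-47.3%

%ΔQ ≈ ε × %ΔP of DVDs = -1.69 × (28%) = -47.3%.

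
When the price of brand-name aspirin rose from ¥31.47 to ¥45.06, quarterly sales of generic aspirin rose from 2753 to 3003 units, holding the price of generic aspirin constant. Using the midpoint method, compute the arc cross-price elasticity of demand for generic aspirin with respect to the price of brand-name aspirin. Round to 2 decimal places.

0.24

ΔQ_A = 3003 − 2753 = 250; ΔP_B = 45.06 − 31.47 = 13.59.
Midpoints: Q̄_A = 2878.0, P̄_B = 38.27.
ε = (ΔQ_A/Q̄_A)/(ΔP_B/P̄_B) = (250/2878.0)/(13.59/38.27) ≈ 0.24.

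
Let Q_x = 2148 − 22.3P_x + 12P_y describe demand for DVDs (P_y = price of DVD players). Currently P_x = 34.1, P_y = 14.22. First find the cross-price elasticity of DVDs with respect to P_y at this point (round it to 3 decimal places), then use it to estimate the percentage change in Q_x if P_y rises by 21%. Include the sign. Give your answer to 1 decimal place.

At P_x = 34.1, P_y = 14.22: Q_x = 1558.21.
∂Q_x/∂P_y = 12.
ε = (∂Q_x/∂P_y)(P_y/Q_x) = 12.0000 × 14.22/1558.21 ≈ 0.110.
%ΔQ_x ≈ ε × %ΔP_y = 0.110 × (21%) = 2.3%.

2.3%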